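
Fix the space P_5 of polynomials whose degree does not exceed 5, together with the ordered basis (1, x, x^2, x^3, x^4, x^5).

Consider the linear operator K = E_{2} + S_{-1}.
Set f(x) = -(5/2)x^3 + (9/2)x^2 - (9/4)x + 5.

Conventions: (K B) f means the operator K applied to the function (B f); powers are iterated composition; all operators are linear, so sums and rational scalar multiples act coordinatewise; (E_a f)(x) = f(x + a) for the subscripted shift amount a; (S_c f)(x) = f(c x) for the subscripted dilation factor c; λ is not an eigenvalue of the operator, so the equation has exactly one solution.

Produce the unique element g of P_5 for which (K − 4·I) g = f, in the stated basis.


the result is g(x) = (5/8)x^3 - (3/8)x^2 + (33/16)x + 21/16

write g with unknown coordinates in the stated basis and equate coefficients in (K − 4·I) g = f
solving from the highest basis element down gives g = (5/8)x^3 - (3/8)x^2 + (33/16)x + 21/16
check: K g = 3x^2 + 6x + 41/4
so K g − 4·g = -(5/2)x^3 + (9/2)x^2 - (9/4)x + 5 = f ✓


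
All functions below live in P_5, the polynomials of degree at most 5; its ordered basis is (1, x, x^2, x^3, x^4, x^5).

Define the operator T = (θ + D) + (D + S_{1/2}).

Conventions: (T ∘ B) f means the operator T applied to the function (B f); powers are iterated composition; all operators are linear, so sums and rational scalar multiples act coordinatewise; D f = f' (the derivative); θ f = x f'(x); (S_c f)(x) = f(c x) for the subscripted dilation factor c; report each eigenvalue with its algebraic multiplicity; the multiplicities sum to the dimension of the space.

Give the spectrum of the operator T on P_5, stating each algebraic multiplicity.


λ = 1 (multiplicity 1), λ = 3/2 (multiplicity 1), λ = 9/4 (multiplicity 1), λ = 25/8 (multiplicity 1), λ = 65/16 (multiplicity 1), λ = 161/32 (multiplicity 1)

image of 1: 1
image of x: (3/2)x + 2
image of x^2: (9/4)x^2 + 4x
image of x^3: (25/8)x^3 + 6x^2
image of x^4: (65/16)x^4 + 8x^3
image of x^5: (161/32)x^5 + 10x^4
the matrix is upper triangular; its diagonal is (1, 3/2, 9/4, 25/8, 65/16, 161/32)
for a triangular matrix the eigenvalues are the diagonal entries, with algebraic multiplicity their repetition count


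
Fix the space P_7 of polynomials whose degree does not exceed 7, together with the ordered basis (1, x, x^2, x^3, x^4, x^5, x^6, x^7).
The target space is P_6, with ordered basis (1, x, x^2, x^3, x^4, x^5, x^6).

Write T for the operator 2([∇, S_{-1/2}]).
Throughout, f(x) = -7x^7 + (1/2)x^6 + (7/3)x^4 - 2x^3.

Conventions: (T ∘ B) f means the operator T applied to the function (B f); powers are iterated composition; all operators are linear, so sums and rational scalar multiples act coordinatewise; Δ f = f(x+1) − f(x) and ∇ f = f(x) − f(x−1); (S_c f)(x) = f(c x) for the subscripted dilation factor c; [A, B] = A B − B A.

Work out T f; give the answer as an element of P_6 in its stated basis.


S_{-1/2} f = (7/128)x^7 + (1/128)x^6 + (7/48)x^4 + (1/4)x^3
∇ S_{-1/2} f = (49/128)x^6 - (141/128)x^5 + (115/64)x^4 - (451/384)x^3 + (29/32)x^2 - (193/384)x + 29/192
∇ f = -49x^6 + 150x^5 - (505/2)x^4 + (793/3)x^3 - (349/2)x^2 + (202/3)x - 71/6
S_{-1/2} ∇ f = -(49/64)x^6 - (75/16)x^5 - (505/32)x^4 - (793/24)x^3 - (349/8)x^2 - (101/3)x - 71/6
[∇, S_{-1/2}] f = (147/128)x^6 + (459/128)x^5 + (1125/64)x^4 + (4079/128)x^3 + (1425/32)x^2 + (4245/128)x + 767/64
(2([∇, S_{-1/2}])) f = (147/64)x^6 + (459/64)x^5 + (1125/32)x^4 + (4079/64)x^3 + (1425/16)x^2 + (4245/64)x + 767/32

the image equals g(x) = (147/64)x^6 + (459/64)x^5 + (1125/32)x^4 + (4079/64)x^3 + (1425/16)x^2 + (4245/64)x + 767/32


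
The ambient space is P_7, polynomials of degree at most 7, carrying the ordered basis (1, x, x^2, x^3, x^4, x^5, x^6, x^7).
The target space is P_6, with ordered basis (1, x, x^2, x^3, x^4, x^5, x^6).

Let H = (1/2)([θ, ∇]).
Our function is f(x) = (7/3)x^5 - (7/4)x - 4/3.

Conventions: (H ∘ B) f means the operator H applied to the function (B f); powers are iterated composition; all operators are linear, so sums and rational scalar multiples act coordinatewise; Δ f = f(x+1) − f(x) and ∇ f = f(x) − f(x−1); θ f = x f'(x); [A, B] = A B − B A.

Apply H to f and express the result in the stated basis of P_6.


∇ f = (35/3)x^4 - (70/3)x^3 + (70/3)x^2 - (35/3)x + 7/12
θ ∇ f = (140/3)x^4 - 70x^3 + (140/3)x^2 - (35/3)x
θ f = (35/3)x^5 - (7/4)x
∇ θ f = (175/3)x^4 - (350/3)x^3 + (350/3)x^2 - (175/3)x + 119/12
[θ, ∇] f = -(35/3)x^4 + (140/3)x^3 - 70x^2 + (140/3)x - 119/12
((1/2)([θ, ∇])) f = -(35/6)x^4 + (70/3)x^3 - 35x^2 + (70/3)x - 119/24

the result is g(x) = -(35/6)x^4 + (70/3)x^3 - 35x^2 + (70/3)x - 119/24


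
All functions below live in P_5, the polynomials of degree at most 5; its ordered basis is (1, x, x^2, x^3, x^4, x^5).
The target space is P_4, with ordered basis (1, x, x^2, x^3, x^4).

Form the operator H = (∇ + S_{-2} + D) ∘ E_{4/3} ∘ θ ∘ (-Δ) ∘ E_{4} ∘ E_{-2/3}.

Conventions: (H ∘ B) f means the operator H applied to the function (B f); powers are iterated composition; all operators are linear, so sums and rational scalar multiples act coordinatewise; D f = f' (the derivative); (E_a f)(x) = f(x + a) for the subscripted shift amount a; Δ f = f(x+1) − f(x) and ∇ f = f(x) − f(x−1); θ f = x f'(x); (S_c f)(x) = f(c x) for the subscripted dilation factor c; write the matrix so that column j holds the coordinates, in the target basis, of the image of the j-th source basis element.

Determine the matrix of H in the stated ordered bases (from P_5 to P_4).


image of 1: 0
image of x: 0
image of x^2: 4x - 20/3
image of x^3: -24x^2 + 54x - 340/3
image of x^4: 96x^3 - 632x^2 + (1348/3)x - 11464/9
image of x^5: -320x^4 + (7600/3)x^3 - 9980x^2 + (72980/27)x - 960820/81
each image's coordinates form column j of the matrix

the matrix is [[0, 0, -20/3, -340/3, -11464/9, -960820/81]; [0, 0, 4, 54, 1348/3, 72980/27]; [0, 0, 0, -24, -632, -9980]; [0, 0, 0, 0, 96, 7600/3]; [0, 0, 0, 0, 0, -320]] (rows listed top to bottom)


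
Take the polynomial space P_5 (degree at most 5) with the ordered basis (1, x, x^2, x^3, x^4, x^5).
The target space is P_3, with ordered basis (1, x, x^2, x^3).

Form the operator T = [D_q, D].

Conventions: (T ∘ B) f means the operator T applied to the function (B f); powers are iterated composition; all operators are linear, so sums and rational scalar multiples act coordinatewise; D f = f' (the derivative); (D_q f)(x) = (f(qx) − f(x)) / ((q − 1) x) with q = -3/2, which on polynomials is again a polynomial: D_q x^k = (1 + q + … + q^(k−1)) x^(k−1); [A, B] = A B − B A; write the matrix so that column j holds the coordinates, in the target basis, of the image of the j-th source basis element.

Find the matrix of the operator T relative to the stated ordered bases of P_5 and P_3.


image of 1: 0
image of x: 0
image of x^2: 5/2
image of x^3: -5x
image of x^4: (95/8)x^2
image of x^5: -(175/8)x^3
each image's coordinates form column j of the matrix

the matrix is [[0, 0, 5/2, 0, 0, 0]; [0, 0, 0, -5, 0, 0]; [0, 0, 0, 0, 95/8, 0]; [0, 0, 0, 0, 0, -175/8]] (rows listed top to bottom)


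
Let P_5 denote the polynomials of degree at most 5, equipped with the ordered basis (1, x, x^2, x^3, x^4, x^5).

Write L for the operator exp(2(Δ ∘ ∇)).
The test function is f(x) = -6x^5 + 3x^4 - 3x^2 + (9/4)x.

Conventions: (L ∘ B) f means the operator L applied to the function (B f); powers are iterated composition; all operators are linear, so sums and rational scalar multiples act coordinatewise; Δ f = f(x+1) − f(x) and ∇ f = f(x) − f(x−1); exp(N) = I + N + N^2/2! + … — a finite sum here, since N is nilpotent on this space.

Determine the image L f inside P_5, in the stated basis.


the result is g(x) = -6x^5 + 3x^4 - 240x^3 + 69x^2 - (6231/4)x + 144

order-1 term: -240x^3 + 72x^2 - 120x
order-2 term: -1440x + 144
the series for exp(2(Δ ∘ ∇)) f terminates at order 2
exp(2(Δ ∘ ∇)) f = -6x^5 + 3x^4 - 240x^3 + 69x^2 - (6231/4)x + 144


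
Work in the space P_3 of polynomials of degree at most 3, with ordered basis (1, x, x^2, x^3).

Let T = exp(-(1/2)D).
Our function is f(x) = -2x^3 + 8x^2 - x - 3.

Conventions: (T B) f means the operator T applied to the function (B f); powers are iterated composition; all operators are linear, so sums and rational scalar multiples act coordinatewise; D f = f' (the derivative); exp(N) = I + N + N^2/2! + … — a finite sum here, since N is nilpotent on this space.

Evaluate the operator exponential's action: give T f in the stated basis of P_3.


g(x) = -2x^3 + 11x^2 - (21/2)x - 1/4

order-1 term: 3x^2 - 8x + 1/2
order-2 term: -(3/2)x + 2
order-3 term: 1/4
the series for exp(-(1/2)D) f terminates at order 3
exp(-(1/2)D) f = -2x^3 + 11x^2 - (21/2)x - 1/4


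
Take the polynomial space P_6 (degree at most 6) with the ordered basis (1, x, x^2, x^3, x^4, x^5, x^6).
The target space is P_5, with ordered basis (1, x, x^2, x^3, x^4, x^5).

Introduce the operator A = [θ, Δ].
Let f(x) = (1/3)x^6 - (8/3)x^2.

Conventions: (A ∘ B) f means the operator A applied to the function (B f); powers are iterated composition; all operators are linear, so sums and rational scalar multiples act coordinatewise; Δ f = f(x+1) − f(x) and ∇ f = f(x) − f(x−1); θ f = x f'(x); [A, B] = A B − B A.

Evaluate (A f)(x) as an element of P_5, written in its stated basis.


the image equals g(x) = -2x^5 - 10x^4 - 20x^3 - 20x^2 - (14/3)x + 10/3

Δ f = 2x^5 + 5x^4 + (20/3)x^3 + 5x^2 - (10/3)x - 7/3
θ Δ f = 10x^5 + 20x^4 + 20x^3 + 10x^2 - (10/3)x
θ f = 2x^6 - (16/3)x^2
Δ θ f = 12x^5 + 30x^4 + 40x^3 + 30x^2 + (4/3)x - 10/3
[θ, Δ] f = -2x^5 - 10x^4 - 20x^3 - 20x^2 - (14/3)x + 10/3


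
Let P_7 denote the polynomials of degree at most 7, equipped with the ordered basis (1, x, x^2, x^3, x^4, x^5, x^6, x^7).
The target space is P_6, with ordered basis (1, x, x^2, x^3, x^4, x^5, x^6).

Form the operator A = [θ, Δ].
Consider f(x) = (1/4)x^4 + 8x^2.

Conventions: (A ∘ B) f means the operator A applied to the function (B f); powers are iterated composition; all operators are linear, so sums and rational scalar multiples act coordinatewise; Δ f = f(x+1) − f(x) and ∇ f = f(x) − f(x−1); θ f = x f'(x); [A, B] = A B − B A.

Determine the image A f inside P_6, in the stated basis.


g(x) = -x^3 - 3x^2 - 19x - 17

Δ f = x^3 + (3/2)x^2 + 17x + 33/4
θ Δ f = 3x^3 + 3x^2 + 17x
θ f = x^4 + 16x^2
Δ θ f = 4x^3 + 6x^2 + 36x + 17
[θ, Δ] f = -x^3 - 3x^2 - 19x - 17


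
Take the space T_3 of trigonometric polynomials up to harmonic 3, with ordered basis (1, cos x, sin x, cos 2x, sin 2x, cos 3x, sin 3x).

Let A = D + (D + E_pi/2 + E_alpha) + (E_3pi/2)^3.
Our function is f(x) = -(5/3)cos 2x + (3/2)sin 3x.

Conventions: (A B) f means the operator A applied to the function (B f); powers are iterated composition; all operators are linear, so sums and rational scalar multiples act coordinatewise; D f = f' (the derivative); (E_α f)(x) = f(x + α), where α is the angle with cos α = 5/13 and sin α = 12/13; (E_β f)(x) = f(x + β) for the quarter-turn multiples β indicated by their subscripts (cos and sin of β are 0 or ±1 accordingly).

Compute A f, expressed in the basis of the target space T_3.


g(x) = (2285/507)cos 2x + (3980/507)sin 2x + (11940/2197)cos 3x - (6105/4394)sin 3x

D f = (10/3)sin 2x + (9/2)cos 3x
D f = (10/3)sin 2x + (9/2)cos 3x
E_pi/2 f = (5/3)cos 2x - (3/2)cos 3x
E_alpha f = (595/507)cos 2x + (200/169)sin 2x - (1242/2197)cos 3x - (6105/4394)sin 3x
(D + E_pi/2 + E_alpha) f = (480/169)cos 2x + (2290/507)sin 2x + (5349/2197)cos 3x - (6105/4394)sin 3x
E_3pi/2 f = (5/3)cos 2x + (3/2)cos 3x
E_3pi/2 E_3pi/2 f = -(5/3)cos 2x - (3/2)sin 3x
E_3pi/2 E_3pi/2 E_3pi/2 f = (5/3)cos 2x - (3/2)cos 3x
(D + (D + E_pi/2 + E_alpha) + (E_3pi/2)^3) f = (2285/507)cos 2x + (3980/507)sin 2x + (11940/2197)cos 3x - (6105/4394)sin 3x


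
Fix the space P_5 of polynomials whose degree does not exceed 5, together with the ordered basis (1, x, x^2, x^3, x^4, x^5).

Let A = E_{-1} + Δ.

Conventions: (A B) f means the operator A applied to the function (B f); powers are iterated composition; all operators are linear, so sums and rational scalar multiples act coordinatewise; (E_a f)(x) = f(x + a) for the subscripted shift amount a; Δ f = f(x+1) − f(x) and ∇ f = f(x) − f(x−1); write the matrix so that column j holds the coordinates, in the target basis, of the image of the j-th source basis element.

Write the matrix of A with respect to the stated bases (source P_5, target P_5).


the matrix is [[1, 0, 2, 0, 2, 0]; [0, 1, 0, 6, 0, 10]; [0, 0, 1, 0, 12, 0]; [0, 0, 0, 1, 0, 20]; [0, 0, 0, 0, 1, 0]; [0, 0, 0, 0, 0, 1]] (rows listed top to bottom)

image of 1: 1
image of x: x
image of x^2: x^2 + 2
image of x^3: x^3 + 6x
image of x^4: x^4 + 12x^2 + 2
image of x^5: x^5 + 20x^3 + 10x
each image's coordinates form column j of the matrix


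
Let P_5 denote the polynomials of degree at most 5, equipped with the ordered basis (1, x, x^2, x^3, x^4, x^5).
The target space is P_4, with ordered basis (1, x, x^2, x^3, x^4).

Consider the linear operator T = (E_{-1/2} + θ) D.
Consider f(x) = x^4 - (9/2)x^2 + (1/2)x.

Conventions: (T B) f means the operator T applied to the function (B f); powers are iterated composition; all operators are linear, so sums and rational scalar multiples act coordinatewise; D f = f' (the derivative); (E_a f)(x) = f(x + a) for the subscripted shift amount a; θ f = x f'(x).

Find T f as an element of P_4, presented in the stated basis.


D f = 4x^3 - 9x + 1/2
E_{-1/2} D f = 4x^3 - 6x^2 - 6x + 9/2
θ D f = 12x^3 - 9x
(E_{-1/2} + θ) D f = 16x^3 - 6x^2 - 15x + 9/2

g(x) = 16x^3 - 6x^2 - 15x + 9/2


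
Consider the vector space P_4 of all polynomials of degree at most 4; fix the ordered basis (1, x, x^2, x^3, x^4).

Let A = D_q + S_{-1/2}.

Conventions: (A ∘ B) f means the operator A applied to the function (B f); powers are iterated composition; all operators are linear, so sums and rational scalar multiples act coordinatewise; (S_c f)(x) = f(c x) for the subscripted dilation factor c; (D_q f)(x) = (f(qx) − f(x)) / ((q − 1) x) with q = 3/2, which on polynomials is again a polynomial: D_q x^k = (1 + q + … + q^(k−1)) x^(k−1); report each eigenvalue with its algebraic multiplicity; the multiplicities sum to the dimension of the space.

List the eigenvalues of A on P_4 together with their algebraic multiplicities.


λ = -1/2 (multiplicity 1), λ = -1/8 (multiplicity 1), λ = 1/16 (multiplicity 1), λ = 1/4 (multiplicity 1), λ = 1 (multiplicity 1)

image of 1: 1
image of x: -(1/2)x + 1
image of x^2: (1/4)x^2 + (5/2)x
image of x^3: -(1/8)x^3 + (19/4)x^2
image of x^4: (1/16)x^4 + (65/8)x^3
the matrix is upper triangular; its diagonal is (1, -1/2, 1/4, -1/8, 1/16)
for a triangular matrix the eigenvalues are the diagonal entries, with algebraic multiplicity their repetition count


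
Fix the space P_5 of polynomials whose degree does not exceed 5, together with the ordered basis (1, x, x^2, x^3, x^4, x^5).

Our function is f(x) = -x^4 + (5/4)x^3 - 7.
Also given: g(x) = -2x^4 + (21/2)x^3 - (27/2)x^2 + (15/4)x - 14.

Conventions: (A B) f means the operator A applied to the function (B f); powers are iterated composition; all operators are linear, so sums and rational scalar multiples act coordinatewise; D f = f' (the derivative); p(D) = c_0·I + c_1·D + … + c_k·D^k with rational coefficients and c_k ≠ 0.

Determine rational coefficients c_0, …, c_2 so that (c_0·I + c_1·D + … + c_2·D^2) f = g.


D^0 f = -x^4 + (5/4)x^3 - 7
D^1 f = -4x^3 + (15/4)x^2
D^2 f = -12x^2 + (15/2)x
matching coefficients of g against c_0 f + c_1 Df + … from the top degree down determines the c_i
solution: c_0 = 2, c_1 = -2, c_2 = 1/2

p(D) = 2·I − 2·D + (1/2)·D^2, i.e. c_0 = 2, c_1 = -2, c_2 = 1/2


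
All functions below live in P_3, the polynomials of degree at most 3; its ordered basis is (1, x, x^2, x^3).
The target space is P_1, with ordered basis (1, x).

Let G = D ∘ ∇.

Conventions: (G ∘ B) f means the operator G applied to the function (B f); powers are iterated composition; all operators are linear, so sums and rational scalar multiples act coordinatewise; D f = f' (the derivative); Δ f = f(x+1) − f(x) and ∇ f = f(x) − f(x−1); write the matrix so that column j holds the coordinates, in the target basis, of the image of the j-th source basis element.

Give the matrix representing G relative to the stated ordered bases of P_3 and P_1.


the matrix is [[0, 0, 2, -3]; [0, 0, 0, 6]] (rows listed top to bottom)

image of 1: 0
image of x: 0
image of x^2: 2
image of x^3: 6x - 3
each image's coordinates form column j of the matrix


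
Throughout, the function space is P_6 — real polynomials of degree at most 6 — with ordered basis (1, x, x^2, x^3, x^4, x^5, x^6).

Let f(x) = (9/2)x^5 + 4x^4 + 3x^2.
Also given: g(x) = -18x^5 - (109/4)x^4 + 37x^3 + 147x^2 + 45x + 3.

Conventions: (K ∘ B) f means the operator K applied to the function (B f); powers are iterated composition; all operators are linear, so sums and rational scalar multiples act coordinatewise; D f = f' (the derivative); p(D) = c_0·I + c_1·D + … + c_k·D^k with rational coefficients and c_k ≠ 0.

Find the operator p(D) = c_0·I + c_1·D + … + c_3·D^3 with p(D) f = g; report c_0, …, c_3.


D^0 f = (9/2)x^5 + 4x^4 + 3x^2
D^1 f = (45/2)x^4 + 16x^3 + 6x
D^2 f = 90x^3 + 48x^2 + 6
D^3 f = 270x^2 + 96x
matching coefficients of g against c_0 f + c_1 Df + … from the top degree down determines the c_i
solution: c_0 = -4, c_1 = -1/2, c_2 = 1/2, c_3 = 1/2

c_0 = -4, c_1 = -1/2, c_2 = 1/2, c_3 = 1/2


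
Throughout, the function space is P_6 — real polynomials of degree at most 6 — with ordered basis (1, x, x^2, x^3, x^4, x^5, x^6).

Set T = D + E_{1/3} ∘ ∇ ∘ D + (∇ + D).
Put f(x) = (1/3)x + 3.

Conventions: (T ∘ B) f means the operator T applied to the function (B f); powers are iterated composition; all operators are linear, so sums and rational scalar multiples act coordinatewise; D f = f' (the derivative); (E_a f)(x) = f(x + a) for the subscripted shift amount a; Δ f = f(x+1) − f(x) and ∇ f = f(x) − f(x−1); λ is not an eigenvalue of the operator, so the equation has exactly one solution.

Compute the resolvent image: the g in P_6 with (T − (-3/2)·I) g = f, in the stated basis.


g(x) = (2/9)x + 14/9

write g with unknown coordinates in the stated basis and equate coefficients in (T − (-3/2)·I) g = f
solving from the highest basis element down gives g = (2/9)x + 14/9
check: T g = 2/3
so T g − (-3/2)·g = (1/3)x + 3 = f ✓


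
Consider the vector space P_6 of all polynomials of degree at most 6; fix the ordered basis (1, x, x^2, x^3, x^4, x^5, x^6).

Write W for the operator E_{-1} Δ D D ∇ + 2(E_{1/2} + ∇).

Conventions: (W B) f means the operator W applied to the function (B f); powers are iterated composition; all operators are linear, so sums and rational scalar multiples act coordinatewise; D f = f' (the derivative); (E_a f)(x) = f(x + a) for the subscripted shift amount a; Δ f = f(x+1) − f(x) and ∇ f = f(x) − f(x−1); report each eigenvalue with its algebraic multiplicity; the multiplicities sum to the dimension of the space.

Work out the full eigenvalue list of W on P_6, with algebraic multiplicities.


λ = 2 (multiplicity 7)

image of 1: 2
image of x: 2x + 3
image of x^2: 2x^2 + 6x - 3/2
image of x^3: 2x^3 + 9x^2 - (9/2)x + 9/4
image of x^4: 2x^4 + 12x^3 - 9x^2 + 9x + 177/8
image of x^5: 2x^5 + 15x^4 - 15x^3 + (45/2)x^2 + (885/8)x - 1887/16
image of x^6: 2x^6 + 18x^5 - (45/2)x^4 + 45x^3 + (2655/8)x^2 - (5661/8)x + 13377/32
the matrix is upper triangular; its diagonal is (2, 2, 2, 2, 2, 2, 2)
for a triangular matrix the eigenvalues are the diagonal entries, with algebraic multiplicity their repetition count


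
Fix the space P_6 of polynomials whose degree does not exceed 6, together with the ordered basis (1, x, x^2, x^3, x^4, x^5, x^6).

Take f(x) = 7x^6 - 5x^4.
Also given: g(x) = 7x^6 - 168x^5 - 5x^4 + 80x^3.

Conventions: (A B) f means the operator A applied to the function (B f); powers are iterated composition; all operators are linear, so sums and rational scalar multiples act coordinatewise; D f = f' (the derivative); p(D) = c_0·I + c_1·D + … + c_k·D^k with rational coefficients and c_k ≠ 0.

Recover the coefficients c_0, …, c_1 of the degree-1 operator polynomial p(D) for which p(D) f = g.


p(D) = I − 4·D, i.e. c_0 = 1, c_1 = -4

D^0 f = 7x^6 - 5x^4
D^1 f = 42x^5 - 20x^3
matching coefficients of g against c_0 f + c_1 Df + … from the top degree down determines the c_i
solution: c_0 = 1, c_1 = -4


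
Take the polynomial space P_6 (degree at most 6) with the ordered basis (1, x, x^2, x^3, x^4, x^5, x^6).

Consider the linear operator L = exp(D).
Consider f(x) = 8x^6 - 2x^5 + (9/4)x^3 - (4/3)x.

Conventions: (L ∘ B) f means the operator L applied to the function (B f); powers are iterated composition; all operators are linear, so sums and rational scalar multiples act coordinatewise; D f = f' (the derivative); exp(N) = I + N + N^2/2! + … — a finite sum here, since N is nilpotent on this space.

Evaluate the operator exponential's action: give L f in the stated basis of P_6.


order-1 term: 48x^5 - 10x^4 + (27/4)x^2 - 4/3
order-2 term: 120x^4 - 20x^3 + (27/4)x
order-3 term: 160x^3 - 20x^2 + 9/4
order-4 term: 120x^2 - 10x
order-5 term: 48x - 2
order-6 term: 8
the series for exp(D) f terminates at order 6
exp(D) f = 8x^6 + 46x^5 + 110x^4 + (569/4)x^3 + (427/4)x^2 + (521/12)x + 83/12

the image equals g(x) = 8x^6 + 46x^5 + 110x^4 + (569/4)x^3 + (427/4)x^2 + (521/12)x + 83/12


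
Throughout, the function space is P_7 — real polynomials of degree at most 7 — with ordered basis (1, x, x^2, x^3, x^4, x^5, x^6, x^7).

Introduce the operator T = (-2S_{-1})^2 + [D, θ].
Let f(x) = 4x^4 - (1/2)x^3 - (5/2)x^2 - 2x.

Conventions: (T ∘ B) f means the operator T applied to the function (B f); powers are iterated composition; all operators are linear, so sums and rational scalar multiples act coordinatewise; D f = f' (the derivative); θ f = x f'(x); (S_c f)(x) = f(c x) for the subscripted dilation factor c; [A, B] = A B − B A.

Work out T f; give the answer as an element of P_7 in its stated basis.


the result is g(x) = 16x^4 + 14x^3 - (23/2)x^2 - 13x - 2

S_{-1} f = 4x^4 + (1/2)x^3 - (5/2)x^2 + 2x
(-2S_{-1}) f = -8x^4 - x^3 + 5x^2 - 4x
S_{-1} (-2S_{-1}) f = -8x^4 + x^3 + 5x^2 + 4x
(-2S_{-1}) (-2S_{-1}) f = 16x^4 - 2x^3 - 10x^2 - 8x
θ f = 16x^4 - (3/2)x^3 - 5x^2 - 2x
D θ f = 64x^3 - (9/2)x^2 - 10x - 2
D f = 16x^3 - (3/2)x^2 - 5x - 2
θ D f = 48x^3 - 3x^2 - 5x
[D, θ] f = 16x^3 - (3/2)x^2 - 5x - 2
((-2S_{-1})^2 + [D, θ]) f = 16x^4 + 14x^3 - (23/2)x^2 - 13x - 2


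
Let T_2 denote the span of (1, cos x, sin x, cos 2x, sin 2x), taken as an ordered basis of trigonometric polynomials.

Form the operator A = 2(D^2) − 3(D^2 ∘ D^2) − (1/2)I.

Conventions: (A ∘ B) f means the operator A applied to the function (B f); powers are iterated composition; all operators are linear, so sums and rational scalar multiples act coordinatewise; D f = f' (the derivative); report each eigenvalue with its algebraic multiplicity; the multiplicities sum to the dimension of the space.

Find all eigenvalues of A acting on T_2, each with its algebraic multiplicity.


λ = -113/2 (multiplicity 2), λ = -11/2 (multiplicity 2), λ = -1/2 (multiplicity 1)

image of 1: -1/2
image of cos x: -(11/2)cos x
image of sin x: -(11/2)sin x
image of cos 2x: -(113/2)cos 2x
image of sin 2x: -(113/2)sin 2x
the matrix is diagonal; its diagonal is (-1/2, -11/2, -11/2, -113/2, -113/2)
for a triangular matrix the eigenvalues are the diagonal entries, with algebraic multiplicity their repetition count


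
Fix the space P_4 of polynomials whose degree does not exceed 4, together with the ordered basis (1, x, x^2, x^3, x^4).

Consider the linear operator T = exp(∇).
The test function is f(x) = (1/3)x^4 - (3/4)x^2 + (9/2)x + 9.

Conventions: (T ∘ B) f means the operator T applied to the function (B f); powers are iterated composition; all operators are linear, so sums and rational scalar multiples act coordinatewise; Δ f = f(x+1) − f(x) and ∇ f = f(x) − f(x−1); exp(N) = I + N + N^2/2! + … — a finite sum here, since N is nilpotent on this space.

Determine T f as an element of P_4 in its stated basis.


order-1 term: (4/3)x^3 - 2x^2 - (1/6)x + 59/12
order-2 term: 2x^2 - 4x + 19/12
order-3 term: (4/3)x - 2
order-4 term: 1/3
the series for exp(∇) f terminates at order 4
exp(∇) f = (1/3)x^4 + (4/3)x^3 - (3/4)x^2 + (5/3)x + 83/6

the image equals g(x) = (1/3)x^4 + (4/3)x^3 - (3/4)x^2 + (5/3)x + 83/6


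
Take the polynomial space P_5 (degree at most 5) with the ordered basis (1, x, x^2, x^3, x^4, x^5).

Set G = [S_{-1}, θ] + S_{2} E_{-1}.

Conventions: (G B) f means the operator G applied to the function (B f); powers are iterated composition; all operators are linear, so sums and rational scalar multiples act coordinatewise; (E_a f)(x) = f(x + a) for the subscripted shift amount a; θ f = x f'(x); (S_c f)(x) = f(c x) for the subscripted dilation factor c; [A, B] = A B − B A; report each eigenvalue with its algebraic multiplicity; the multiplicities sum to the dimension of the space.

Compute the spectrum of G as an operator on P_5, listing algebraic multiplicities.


image of 1: 1
image of x: 2x - 1
image of x^2: 4x^2 - 4x + 1
image of x^3: 8x^3 - 12x^2 + 6x - 1
image of x^4: 16x^4 - 32x^3 + 24x^2 - 8x + 1
image of x^5: 32x^5 - 80x^4 + 80x^3 - 40x^2 + 10x - 1
the matrix is upper triangular; its diagonal is (1, 2, 4, 8, 16, 32)
for a triangular matrix the eigenvalues are the diagonal entries, with algebraic multiplicity their repetition count

λ = 1 (multiplicity 1), λ = 2 (multiplicity 1), λ = 4 (multiplicity 1), λ = 8 (multiplicity 1), λ = 16 (multiplicity 1), λ = 32 (multiplicity 1)


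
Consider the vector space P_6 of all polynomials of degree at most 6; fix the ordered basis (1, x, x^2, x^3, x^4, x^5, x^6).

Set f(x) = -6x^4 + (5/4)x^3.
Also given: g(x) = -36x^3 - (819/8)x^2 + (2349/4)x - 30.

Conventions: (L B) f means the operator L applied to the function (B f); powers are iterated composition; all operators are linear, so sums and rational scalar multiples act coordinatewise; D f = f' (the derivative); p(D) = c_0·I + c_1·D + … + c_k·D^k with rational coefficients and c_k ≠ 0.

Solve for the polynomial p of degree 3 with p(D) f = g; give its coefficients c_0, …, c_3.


D^0 f = -6x^4 + (5/4)x^3
D^1 f = -24x^3 + (15/4)x^2
D^2 f = -72x^2 + (15/2)x
D^3 f = -144x + 15/2
matching coefficients of g against c_0 f + c_1 Df + … from the top degree down determines the c_i
solution: c_0 = 0, c_1 = 3/2, c_2 = 3/2, c_3 = -4

c_0 = 0, c_1 = 3/2, c_2 = 3/2, c_3 = -4


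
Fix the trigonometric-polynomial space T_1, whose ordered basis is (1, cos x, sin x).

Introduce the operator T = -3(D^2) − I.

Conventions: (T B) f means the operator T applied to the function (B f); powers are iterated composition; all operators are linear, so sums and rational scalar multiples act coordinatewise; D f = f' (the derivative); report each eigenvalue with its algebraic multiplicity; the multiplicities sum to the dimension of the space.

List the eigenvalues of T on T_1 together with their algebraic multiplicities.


image of 1: -1
image of cos x: 2cos x
image of sin x: 2sin x
the matrix is diagonal; its diagonal is (-1, 2, 2)
for a triangular matrix the eigenvalues are the diagonal entries, with algebraic multiplicity their repetition count

λ = -1 (multiplicity 1), λ = 2 (multiplicity 2)


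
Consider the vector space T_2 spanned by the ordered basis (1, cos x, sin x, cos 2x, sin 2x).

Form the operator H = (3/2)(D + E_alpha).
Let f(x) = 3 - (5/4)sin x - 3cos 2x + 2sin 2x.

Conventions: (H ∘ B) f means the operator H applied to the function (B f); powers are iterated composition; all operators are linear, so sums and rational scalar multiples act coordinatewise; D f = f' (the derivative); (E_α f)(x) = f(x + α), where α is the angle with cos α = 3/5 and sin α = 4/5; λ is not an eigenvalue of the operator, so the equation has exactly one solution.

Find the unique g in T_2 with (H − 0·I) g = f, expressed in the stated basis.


the result is g(x) = 2 + (5/12)cos x - (5/36)sin x - (254/663)cos 2x - (472/663)sin 2x

write g with unknown coordinates in the stated basis and equate coefficients in (H − 0·I) g = f
solving from the highest basis element down gives g = 2 + (5/12)cos x - (5/36)sin x - (254/663)cos 2x - (472/663)sin 2x
check: H g = 3 - (5/4)sin x - 3cos 2x + 2sin 2x
so H g − 0·g = 3 - (5/4)sin x - 3cos 2x + 2sin 2x = f ✓


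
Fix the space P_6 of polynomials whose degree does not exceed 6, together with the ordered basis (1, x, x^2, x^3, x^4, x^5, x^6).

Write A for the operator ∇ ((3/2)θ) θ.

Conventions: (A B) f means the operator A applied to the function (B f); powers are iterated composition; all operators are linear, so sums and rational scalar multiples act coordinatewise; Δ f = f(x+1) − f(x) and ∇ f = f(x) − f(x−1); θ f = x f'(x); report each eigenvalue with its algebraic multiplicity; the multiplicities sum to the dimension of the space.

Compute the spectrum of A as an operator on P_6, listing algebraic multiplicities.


image of 1: 0
image of x: 3/2
image of x^2: 12x - 6
image of x^3: (81/2)x^2 - (81/2)x + 27/2
image of x^4: 96x^3 - 144x^2 + 96x - 24
image of x^5: (375/2)x^4 - 375x^3 + 375x^2 - (375/2)x + 75/2
image of x^6: 324x^5 - 810x^4 + 1080x^3 - 810x^2 + 324x - 54
the matrix is upper triangular; its diagonal is (0, 0, 0, 0, 0, 0, 0)
for a triangular matrix the eigenvalues are the diagonal entries, with algebraic multiplicity their repetition count

λ = 0 (multiplicity 7)


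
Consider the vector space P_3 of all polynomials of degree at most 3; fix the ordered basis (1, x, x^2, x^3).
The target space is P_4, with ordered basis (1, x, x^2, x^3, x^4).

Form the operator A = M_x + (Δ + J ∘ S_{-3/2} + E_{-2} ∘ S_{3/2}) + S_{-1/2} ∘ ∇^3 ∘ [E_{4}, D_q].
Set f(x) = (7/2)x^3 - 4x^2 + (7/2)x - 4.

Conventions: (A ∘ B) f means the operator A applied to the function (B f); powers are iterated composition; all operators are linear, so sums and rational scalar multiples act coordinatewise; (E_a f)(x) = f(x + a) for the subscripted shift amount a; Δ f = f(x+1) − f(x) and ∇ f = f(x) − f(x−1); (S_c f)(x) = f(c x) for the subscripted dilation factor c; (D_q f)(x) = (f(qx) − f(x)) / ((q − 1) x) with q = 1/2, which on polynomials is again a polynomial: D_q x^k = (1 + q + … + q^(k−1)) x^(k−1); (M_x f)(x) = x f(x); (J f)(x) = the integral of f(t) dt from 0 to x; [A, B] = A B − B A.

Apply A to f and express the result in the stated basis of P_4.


the image equals g(x) = (35/64)x^4 + (77/16)x^3 - (137/2)x^2 + (355/2)x - 142

M_x f = (7/2)x^4 - 4x^3 + (7/2)x^2 - 4x
Δ f = (21/2)x^2 + (5/2)x + 3
S_{-3/2} f = -(189/16)x^3 - 9x^2 - (21/4)x - 4
J S_{-3/2} f = -(189/64)x^4 - 3x^3 - (21/8)x^2 - 4x
S_{3/2} f = (189/16)x^3 - 9x^2 + (21/4)x - 4
E_{-2} S_{3/2} f = (189/16)x^3 - (639/8)x^2 + 183x - 145
(Δ + J ∘ S_{-3/2} + E_{-2} ∘ S_{3/2}) f = -(189/64)x^4 + (141/16)x^3 - 72x^2 + (363/2)x - 142
D_q f = (49/8)x^2 - 6x + 7/2
E_{4} D_q f = (49/8)x^2 + 43x + 155/2
E_{4} f = (7/2)x^3 + 38x^2 + (279/2)x + 170
D_q E_{4} f = (49/8)x^2 + 57x + 279/2
[E_{4}, D_q] f = -14x - 62
∇ [E_{4}, D_q] f = -14
∇ ∇ [E_{4}, D_q] f = 0
∇ ∇ ∇ [E_{4}, D_q] f = 0
S_{-1/2} ∇^3 [E_{4}, D_q] f = 0
(M_x + (Δ + J ∘ S_{-3/2} + E_{-2} ∘ S_{3/2}) + S_{-1/2} ∘ ∇^3 ∘ [E_{4}, D_q]) f = (35/64)x^4 + (77/16)x^3 - (137/2)x^2 + (355/2)x - 142


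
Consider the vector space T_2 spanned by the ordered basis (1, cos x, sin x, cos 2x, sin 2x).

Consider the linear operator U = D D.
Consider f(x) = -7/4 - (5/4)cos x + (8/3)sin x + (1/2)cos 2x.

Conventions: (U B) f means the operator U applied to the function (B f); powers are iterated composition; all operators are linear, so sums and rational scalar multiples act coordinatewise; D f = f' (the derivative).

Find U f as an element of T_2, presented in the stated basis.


the image equals g(x) = (5/4)cos x - (8/3)sin x - 2cos 2x

D f = (8/3)cos x + (5/4)sin x - sin 2x
D D f = (5/4)cos x - (8/3)sin x - 2cos 2x


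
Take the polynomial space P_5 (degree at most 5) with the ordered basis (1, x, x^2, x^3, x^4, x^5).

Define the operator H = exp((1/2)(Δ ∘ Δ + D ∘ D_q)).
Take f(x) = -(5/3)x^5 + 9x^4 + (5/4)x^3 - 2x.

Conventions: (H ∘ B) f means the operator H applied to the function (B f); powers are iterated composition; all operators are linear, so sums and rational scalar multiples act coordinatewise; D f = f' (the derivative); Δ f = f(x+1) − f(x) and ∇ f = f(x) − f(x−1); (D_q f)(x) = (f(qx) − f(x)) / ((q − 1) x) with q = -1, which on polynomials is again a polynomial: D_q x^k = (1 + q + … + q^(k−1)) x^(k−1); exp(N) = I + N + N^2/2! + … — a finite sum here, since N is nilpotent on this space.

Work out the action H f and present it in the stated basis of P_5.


g(x) = -(5/3)x^5 + 9x^4 - (75/4)x^3 + 4x^2 + (38/3)x + 55/4

order-1 term: -20x^3 + 4x^2 + (164/3)x + 167/4
order-2 term: -40x - 28
the series for exp((1/2)(Δ ∘ Δ + D ∘ D_q)) f terminates at order 2
exp((1/2)(Δ ∘ Δ + D ∘ D_q)) f = -(5/3)x^5 + 9x^4 - (75/4)x^3 + 4x^2 + (38/3)x + 55/4


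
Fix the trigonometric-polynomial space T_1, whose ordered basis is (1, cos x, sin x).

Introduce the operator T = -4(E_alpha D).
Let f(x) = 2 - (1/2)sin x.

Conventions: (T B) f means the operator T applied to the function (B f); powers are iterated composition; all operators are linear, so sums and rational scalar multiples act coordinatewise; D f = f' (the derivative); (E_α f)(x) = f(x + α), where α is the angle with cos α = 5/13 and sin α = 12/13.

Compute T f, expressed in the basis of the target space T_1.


D f = -(1/2)cos x
E_alpha D f = -(5/26)cos x + (6/13)sin x
(-4(E_alpha D)) f = (10/13)cos x - (24/13)sin x

the image equals g(x) = (10/13)cos x - (24/13)sin x


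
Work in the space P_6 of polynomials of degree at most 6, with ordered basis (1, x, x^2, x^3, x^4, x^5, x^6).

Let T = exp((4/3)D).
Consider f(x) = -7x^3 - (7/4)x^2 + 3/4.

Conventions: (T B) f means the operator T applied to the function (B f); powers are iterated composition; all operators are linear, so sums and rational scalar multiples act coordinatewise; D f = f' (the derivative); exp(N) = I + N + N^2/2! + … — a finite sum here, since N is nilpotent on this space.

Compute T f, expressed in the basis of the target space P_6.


order-1 term: -28x^2 - (14/3)x
order-2 term: -(112/3)x - 28/9
order-3 term: -448/27
the series for exp((4/3)D) f terminates at order 3
exp((4/3)D) f = -7x^3 - (119/4)x^2 - 42x - 2047/108

the image equals g(x) = -7x^3 - (119/4)x^2 - 42x - 2047/108


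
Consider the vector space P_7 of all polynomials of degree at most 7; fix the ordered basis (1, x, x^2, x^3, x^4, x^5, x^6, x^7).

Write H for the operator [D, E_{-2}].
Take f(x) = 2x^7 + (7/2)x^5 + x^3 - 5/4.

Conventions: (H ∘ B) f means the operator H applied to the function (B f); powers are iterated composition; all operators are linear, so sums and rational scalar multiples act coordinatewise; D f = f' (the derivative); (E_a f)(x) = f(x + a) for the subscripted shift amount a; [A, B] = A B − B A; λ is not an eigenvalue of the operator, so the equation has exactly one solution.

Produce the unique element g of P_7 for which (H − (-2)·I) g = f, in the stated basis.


write g with unknown coordinates in the stated basis and equate coefficients in (H − (-2)·I) g = f
solving from the highest basis element down gives g = x^7 + (7/4)x^5 + (1/2)x^3 - 5/8
check: H g = 0
so H g − (-2)·g = 2x^7 + (7/2)x^5 + x^3 - 5/4 = f ✓

g(x) = x^7 + (7/4)x^5 + (1/2)x^3 - 5/8


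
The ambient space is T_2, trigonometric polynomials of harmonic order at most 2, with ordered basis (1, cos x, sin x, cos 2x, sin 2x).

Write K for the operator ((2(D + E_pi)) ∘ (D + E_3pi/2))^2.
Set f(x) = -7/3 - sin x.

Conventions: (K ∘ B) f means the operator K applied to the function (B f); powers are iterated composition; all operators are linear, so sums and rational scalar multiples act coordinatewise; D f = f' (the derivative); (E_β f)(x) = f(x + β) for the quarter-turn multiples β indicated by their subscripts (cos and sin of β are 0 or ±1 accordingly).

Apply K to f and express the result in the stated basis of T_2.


D f = -cos x
E_3pi/2 f = -7/3 + cos x
(D + E_3pi/2) f = -7/3
D (D + E_3pi/2) f = 0
E_pi (D + E_3pi/2) f = -7/3
(D + E_pi) (D + E_3pi/2) f = -7/3
(2(D + E_pi)) (D + E_3pi/2) f = -14/3
D ((2(D + E_pi)) ∘ (D + E_3pi/2)) f = 0
E_3pi/2 ((2(D + E_pi)) ∘ (D + E_3pi/2)) f = -14/3
(D + E_3pi/2) ((2(D + E_pi)) ∘ (D + E_3pi/2)) f = -14/3
D (D + E_3pi/2) ((2(D + E_pi)) ∘ (D + E_3pi/2)) f = 0
E_pi (D + E_3pi/2) ((2(D + E_pi)) ∘ (D + E_3pi/2)) f = -14/3
(D + E_pi) (D + E_3pi/2) ((2(D + E_pi)) ∘ (D + E_3pi/2)) f = -14/3
(2(D + E_pi)) (D + E_3pi/2) ((2(D + E_pi)) ∘ (D + E_3pi/2)) f = -28/3

the image equals g(x) = -28/3


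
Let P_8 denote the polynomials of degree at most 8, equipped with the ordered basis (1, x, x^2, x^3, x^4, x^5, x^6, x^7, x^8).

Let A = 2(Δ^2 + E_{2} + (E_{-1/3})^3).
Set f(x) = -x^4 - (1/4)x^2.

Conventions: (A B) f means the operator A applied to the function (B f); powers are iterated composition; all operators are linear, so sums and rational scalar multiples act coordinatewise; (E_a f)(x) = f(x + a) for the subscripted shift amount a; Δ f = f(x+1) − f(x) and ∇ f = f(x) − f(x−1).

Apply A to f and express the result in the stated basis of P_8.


the image equals g(x) = -4x^4 - 8x^3 - 85x^2 - 105x - 131/2

Δ f = -4x^3 - 6x^2 - (9/2)x - 5/4
Δ Δ f = -12x^2 - 24x - 29/2
E_{2} f = -x^4 - 8x^3 - (97/4)x^2 - 33x - 17
E_{-1/3} f = -x^4 + (4/3)x^3 - (11/12)x^2 + (17/54)x - 13/324
E_{-1/3} E_{-1/3} f = -x^4 + (8/3)x^3 - (35/12)x^2 + (41/27)x - 25/81
E_{-1/3} E_{-1/3} E_{-1/3} f = -x^4 + 4x^3 - (25/4)x^2 + (9/2)x - 5/4
(Δ^2 + E_{2} + (E_{-1/3})^3) f = -2x^4 - 4x^3 - (85/2)x^2 - (105/2)x - 131/4
(2(Δ^2 + E_{2} + (E_{-1/3})^3)) f = -4x^4 - 8x^3 - 85x^2 - 105x - 131/2


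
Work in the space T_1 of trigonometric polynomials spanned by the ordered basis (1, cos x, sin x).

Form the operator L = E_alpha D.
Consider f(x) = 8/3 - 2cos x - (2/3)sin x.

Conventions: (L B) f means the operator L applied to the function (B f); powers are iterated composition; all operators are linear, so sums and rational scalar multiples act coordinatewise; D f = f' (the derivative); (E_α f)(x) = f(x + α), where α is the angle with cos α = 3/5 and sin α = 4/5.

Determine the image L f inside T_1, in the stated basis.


D f = -(2/3)cos x + 2sin x
E_alpha D f = (6/5)cos x + (26/15)sin x

the result is g(x) = (6/5)cos x + (26/15)sin x


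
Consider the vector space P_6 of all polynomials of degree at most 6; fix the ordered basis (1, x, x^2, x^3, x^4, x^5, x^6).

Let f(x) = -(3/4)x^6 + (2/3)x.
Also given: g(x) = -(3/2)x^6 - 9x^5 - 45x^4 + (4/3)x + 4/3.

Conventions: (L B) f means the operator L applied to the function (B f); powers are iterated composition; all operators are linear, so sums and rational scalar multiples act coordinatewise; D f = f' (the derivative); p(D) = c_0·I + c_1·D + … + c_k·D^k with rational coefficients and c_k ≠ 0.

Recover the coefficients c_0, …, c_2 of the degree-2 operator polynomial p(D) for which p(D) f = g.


c_0 = 2, c_1 = 2, c_2 = 2

D^0 f = -(3/4)x^6 + (2/3)x
D^1 f = -(9/2)x^5 + 2/3
D^2 f = -(45/2)x^4
matching coefficients of g against c_0 f + c_1 Df + … from the top degree down determines the c_i
solution: c_0 = 2, c_1 = 2, c_2 = 2


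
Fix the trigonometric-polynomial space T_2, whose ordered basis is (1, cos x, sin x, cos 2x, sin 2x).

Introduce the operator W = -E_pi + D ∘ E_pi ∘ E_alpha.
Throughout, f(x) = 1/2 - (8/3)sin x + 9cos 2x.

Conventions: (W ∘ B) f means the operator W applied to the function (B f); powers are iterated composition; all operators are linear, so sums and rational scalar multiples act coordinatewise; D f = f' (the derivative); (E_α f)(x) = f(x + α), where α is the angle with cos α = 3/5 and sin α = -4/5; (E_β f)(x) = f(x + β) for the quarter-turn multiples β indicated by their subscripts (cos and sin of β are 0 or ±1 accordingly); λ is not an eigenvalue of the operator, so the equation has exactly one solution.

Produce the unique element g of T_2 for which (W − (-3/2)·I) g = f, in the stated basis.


write g with unknown coordinates in the stated basis and equate coefficients in (W − (-3/2)·I) g = f
solving from the highest basis element down gives g = 1 - (32/65)cos x - (272/195)sin x + (2178/617)cos 2x - (504/617)sin 2x
check: W g = -1 + (48/65)cos x - (112/195)sin x + (2286/617)cos 2x + (756/617)sin 2x
so W g − (-3/2)·g = 1/2 - (8/3)sin x + 9cos 2x = f ✓

g(x) = 1 - (32/65)cos x - (272/195)sin x + (2178/617)cos 2x - (504/617)sin 2x
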